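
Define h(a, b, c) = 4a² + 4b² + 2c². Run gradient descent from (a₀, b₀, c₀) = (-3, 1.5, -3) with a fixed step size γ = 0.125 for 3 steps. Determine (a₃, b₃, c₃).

∇h = (8a, 8b, 4c)
Step 1: at (-3, 1.5, -3), ∇h = (-24, 12, -12) → (-3, 1.5, -3) − 0.125·(-24, 12, -12) = (0, 0, -1.5)
Step 2: at (0, 0, -1.5), ∇h = (0, 0, -6) → (0, 0, -1.5) − 0.125·(0, 0, -6) = (0, 0, -0.75)
Step 3: at (0, 0, -0.75), ∇h = (0, 0, -3) → (0, 0, -0.75) − 0.125·(0, 0, -3) = (0, 0, -0.375)

(0, 0, -0.375)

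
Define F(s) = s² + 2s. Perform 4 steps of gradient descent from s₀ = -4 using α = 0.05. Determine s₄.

F′(s) = 2s + 2
Step 1: F′(-4) = -6; s₁ = -4 − 0.05·(-6) = -3.7
Step 2: F′(-3.7) = -5.4; s₂ = -3.7 − 0.05·(-5.4) = -3.43
Step 3: F′(-3.43) = -4.86; s₃ = -3.43 − 0.05·(-4.86) = -3.187
Step 4: F′(-3.187) = -4.374; s₄ = -3.187 − 0.05·(-4.374) = -2.9683

-2.9683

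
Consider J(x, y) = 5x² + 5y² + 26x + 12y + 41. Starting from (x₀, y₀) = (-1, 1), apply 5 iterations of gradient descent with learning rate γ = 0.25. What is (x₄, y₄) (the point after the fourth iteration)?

∇J = (10x + 26, 10y + 12)
(x₁, y₁) = (-1, 1) − 0.25·(16, 22) = (-5, -4.5)
(x₂, y₂) = (-5, -4.5) − 0.25·(-24, -33) = (1, 3.75)
(x₃, y₃) = (1, 3.75) − 0.25·(36, 49.5) = (-8, -8.625)
(x₄, y₄) = (-8, -8.625) − 0.25·(-54, -74.25) = (5.5, 9.9375)

(5.5, 9.9375)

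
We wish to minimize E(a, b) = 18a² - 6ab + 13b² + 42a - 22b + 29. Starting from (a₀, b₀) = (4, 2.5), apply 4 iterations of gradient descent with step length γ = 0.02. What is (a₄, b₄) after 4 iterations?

(-0.92239232, 0.88566272)

∇E = (36a - 6b + 42, -6a + 26b - 22)
(a₁, b₁) = (4, 2.5) − 0.02·(171, 19) = (0.58, 2.12)
(a₂, b₂) = (0.58, 2.12) − 0.02·(50.16, 29.64) = (-0.4232, 1.5272)
(a₃, b₃) = (-0.4232, 1.5272) − 0.02·(17.6016, 20.2464) = (-0.775232, 1.122272)
(a₄, b₄) = (-0.775232, 1.122272) − 0.02·(7.358016, 11.830464) = (-0.92239232, 0.88566272)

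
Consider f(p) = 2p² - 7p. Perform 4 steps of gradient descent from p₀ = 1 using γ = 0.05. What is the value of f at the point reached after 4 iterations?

f′(p) = 4p - 7
p₁ = 1 − 0.05·(-3) = 1.15
p₂ = 1.15 − 0.05·(-2.4) = 1.27
p₃ = 1.27 − 0.05·(-1.92) = 1.366
p₄ = 1.366 − 0.05·(-1.536) = 1.4428
f(1.4428) = -5.93625632

-5.93625632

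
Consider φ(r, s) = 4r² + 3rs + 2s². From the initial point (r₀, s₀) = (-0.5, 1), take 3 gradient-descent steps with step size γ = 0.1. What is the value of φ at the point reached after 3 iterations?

0.2894245

∇φ = (8r + 3s, 3r + 4s)
(r₁, s₁) = (-0.5, 1) − 0.1·(-1, 2.5) = (-0.4, 0.75)
(r₂, s₂) = (-0.4, 0.75) − 0.1·(-0.95, 1.8) = (-0.305, 0.57)
(r₃, s₃) = (-0.305, 0.57) − 0.1·(-0.73, 1.365) = (-0.232, 0.4335)
φ(-0.232, 0.4335) = 0.2894245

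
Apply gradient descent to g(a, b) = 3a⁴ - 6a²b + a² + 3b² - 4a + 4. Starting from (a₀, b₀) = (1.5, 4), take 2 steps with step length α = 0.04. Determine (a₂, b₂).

∇g = (12a³ - 12ab + 2a - 4, -6a² + 6b)
(a₁, b₁) = (1.5, 4) − 0.04·(-32.5, 10.5) = (2.8, 3.58)
(a₂, b₂) = (2.8, 3.58) − 0.04·(144.736, -25.56) = (-2.98944, 4.6024)

(-2.98944, 4.6024)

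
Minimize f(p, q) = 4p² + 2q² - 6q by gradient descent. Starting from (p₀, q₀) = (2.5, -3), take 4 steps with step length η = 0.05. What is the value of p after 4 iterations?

0.324

∇f = (8p, 4q - 6)
Step 1: at (2.5, -3), ∇f = (20, -18) → (2.5, -3) − 0.05·(20, -18) = (1.5, -2.1)
Step 2: at (1.5, -2.1), ∇f = (12, -14.4) → (1.5, -2.1) − 0.05·(12, -14.4) = (0.9, -1.38)
Step 3: at (0.9, -1.38), ∇f = (7.2, -11.52) → (0.9, -1.38) − 0.05·(7.2, -11.52) = (0.54, -0.804)
Step 4: at (0.54, -0.804), ∇f = (4.32, -9.216) → (0.54, -0.804) − 0.05·(4.32, -9.216) = (0.324, -0.3432)
p = 0.324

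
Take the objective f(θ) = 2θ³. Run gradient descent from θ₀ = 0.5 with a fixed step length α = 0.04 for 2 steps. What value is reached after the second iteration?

f′(θ) = 6θ²
Step 1: f′(0.5) = 1.5; θ₁ = 0.5 − 0.04·1.5 = 0.44
Step 2: f′(0.44) = 1.1616; θ₂ = 0.44 − 0.04·1.1616 = 0.393536

0.393536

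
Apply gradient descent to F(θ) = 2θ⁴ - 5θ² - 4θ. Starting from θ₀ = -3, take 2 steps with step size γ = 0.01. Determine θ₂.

F′(θ) = 8θ³ - 10θ - 4
θ₁ = -3 − 0.01·(-190) = -1.1
θ₂ = -1.1 − 0.01·(-3.648) = -1.06352

-1.06352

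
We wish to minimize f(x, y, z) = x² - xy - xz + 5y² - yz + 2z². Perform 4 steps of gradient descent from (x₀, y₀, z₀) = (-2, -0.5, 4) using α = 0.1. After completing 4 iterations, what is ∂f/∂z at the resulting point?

∇f = (2x - y - z, -x + 10y - z, -x - y + 4z)
Step 1: at (-2, -0.5, 4), ∇f = (-7.5, -7, 18.5) → (-2, -0.5, 4) − 0.1·(-7.5, -7, 18.5) = (-1.25, 0.2, 2.15)
Step 2: at (-1.25, 0.2, 2.15), ∇f = (-4.85, 1.1, 9.65) → (-1.25, 0.2, 2.15) − 0.1·(-4.85, 1.1, 9.65) = (-0.765, 0.09, 1.185)
Step 3: at (-0.765, 0.09, 1.185), ∇f = (-2.805, 0.48, 5.415) → (-0.765, 0.09, 1.185) − 0.1·(-2.805, 0.48, 5.415) = (-0.4845, 0.042, 0.6435)
Step 4: at (-0.4845, 0.042, 0.6435), ∇f = (-1.6545, 0.261, 3.0165) → (-0.4845, 0.042, 0.6435) − 0.1·(-1.6545, 0.261, 3.0165) = (-0.31905, 0.0159, 0.34185)
∂f/∂z at (-0.31905, 0.0159, 0.34185) = 1.67055

1.67055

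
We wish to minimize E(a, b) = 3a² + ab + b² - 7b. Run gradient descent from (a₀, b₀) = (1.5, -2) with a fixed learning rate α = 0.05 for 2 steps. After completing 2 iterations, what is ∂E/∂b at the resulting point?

∇E = (6a + b, a + 2b - 7)
(a₁, b₁) = (1.5, -2) − 0.05·(7, -9.5) = (1.15, -1.525)
(a₂, b₂) = (1.15, -1.525) − 0.05·(5.375, -8.9) = (0.88125, -1.08)
∂E/∂b at (0.88125, -1.08) = -8.27875

-8.27875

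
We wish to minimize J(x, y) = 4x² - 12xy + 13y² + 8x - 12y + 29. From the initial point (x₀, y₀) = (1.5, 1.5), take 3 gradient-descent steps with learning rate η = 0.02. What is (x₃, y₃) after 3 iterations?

∇J = (8x - 12y + 8, -12x + 26y - 12)
Step 1: at (1.5, 1.5), ∇J = (2, 9) → (1.5, 1.5) − 0.02·(2, 9) = (1.46, 1.32)
Step 2: at (1.46, 1.32), ∇J = (3.84, 4.8) → (1.46, 1.32) − 0.02·(3.84, 4.8) = (1.3832, 1.224)
Step 3: at (1.3832, 1.224), ∇J = (4.3776, 3.2256) → (1.3832, 1.224) − 0.02·(4.3776, 3.2256) = (1.295648, 1.159488)

(1.295648, 1.159488)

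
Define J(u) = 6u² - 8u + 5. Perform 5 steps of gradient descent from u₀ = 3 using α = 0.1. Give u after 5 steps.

J′(u) = 12u - 8
Step 1: J′(3) = 28; u₁ = 3 − 0.1·28 = 0.2
Step 2: J′(0.2) = -5.6; u₂ = 0.2 − 0.1·(-5.6) = 0.76
Step 3: J′(0.76) = 1.12; u₃ = 0.76 − 0.1·1.12 = 0.648
Step 4: J′(0.648) = -0.224; u₄ = 0.648 − 0.1·(-0.224) = 0.6704
Step 5: J′(0.6704) = 0.0448; u₅ = 0.6704 − 0.1·0.0448 = 0.66592

0.66592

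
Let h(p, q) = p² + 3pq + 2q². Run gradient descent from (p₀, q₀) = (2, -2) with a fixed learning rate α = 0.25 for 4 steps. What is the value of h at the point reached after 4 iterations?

-0.86474609375

∇h = (2p + 3q, 3p + 4q)
Step 1: at (2, -2), ∇h = (-2, -2) → (2, -2) − 0.25·(-2, -2) = (2.5, -1.5)
Step 2: at (2.5, -1.5), ∇h = (0.5, 1.5) → (2.5, -1.5) − 0.25·(0.5, 1.5) = (2.375, -1.875)
Step 3: at (2.375, -1.875), ∇h = (-0.875, -0.375) → (2.375, -1.875) − 0.25·(-0.875, -0.375) = (2.59375, -1.78125)
Step 4: at (2.59375, -1.78125), ∇h = (-0.15625, 0.65625) → (2.59375, -1.78125) − 0.25·(-0.15625, 0.65625) = (2.6328125, -1.9453125)
h(2.6328125, -1.9453125) = -0.86474609375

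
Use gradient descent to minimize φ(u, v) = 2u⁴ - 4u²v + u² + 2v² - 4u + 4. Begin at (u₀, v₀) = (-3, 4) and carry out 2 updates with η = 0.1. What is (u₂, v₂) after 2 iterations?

∇φ = (8u³ - 8uv + 2u - 4, -4u² + 4v)
Step 1: at (-3, 4), ∇φ = (-130, -20) → (-3, 4) − 0.1·(-130, -20) = (10, 6)
Step 2: at (10, 6), ∇φ = (7536, -376) → (10, 6) − 0.1·(7536, -376) = (-743.6, 43.6)

(-743.6, 43.6)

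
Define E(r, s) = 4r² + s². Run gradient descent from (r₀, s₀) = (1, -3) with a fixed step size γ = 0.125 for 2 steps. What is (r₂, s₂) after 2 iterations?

(0, -1.6875)

∇E = (8r, 2s)
(r₁, s₁) = (1, -3) − 0.125·(8, -6) = (0, -2.25)
(r₂, s₂) = (0, -2.25) − 0.125·(0, -4.5) = (0, -1.6875)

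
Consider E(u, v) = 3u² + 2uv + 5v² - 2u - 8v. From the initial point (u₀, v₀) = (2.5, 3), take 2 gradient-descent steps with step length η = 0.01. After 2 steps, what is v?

2.4908

∇E = (6u + 2v - 2, 2u + 10v - 8)
(u₁, v₁) = (2.5, 3) − 0.01·(19, 27) = (2.31, 2.73)
(u₂, v₂) = (2.31, 2.73) − 0.01·(17.32, 23.92) = (2.1368, 2.4908)
v = 2.4908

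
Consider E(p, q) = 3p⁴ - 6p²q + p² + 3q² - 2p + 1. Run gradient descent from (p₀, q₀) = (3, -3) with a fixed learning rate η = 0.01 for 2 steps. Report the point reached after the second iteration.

(-0.63884928, -2.032224)

∇E = (12p³ - 12pq + 2p - 2, -6p² + 6q)
Step 1: at (3, -3), ∇E = (436, -72) → (3, -3) − 0.01·(436, -72) = (-1.36, -2.28)
Step 2: at (-1.36, -2.28), ∇E = (-72.115072, -24.7776) → (-1.36, -2.28) − 0.01·(-72.115072, -24.7776) = (-0.63884928, -2.032224)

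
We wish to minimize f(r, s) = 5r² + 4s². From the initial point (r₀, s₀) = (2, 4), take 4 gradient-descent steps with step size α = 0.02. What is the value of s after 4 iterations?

∇f = (10r, 8s)
(r₁, s₁) = (2, 4) − 0.02·(20, 32) = (1.6, 3.36)
(r₂, s₂) = (1.6, 3.36) − 0.02·(16, 26.88) = (1.28, 2.8224)
(r₃, s₃) = (1.28, 2.8224) − 0.02·(12.8, 22.5792) = (1.024, 2.370816)
(r₄, s₄) = (1.024, 2.370816) − 0.02·(10.24, 18.966528) = (0.8192, 1.99148544)
s = 1.99148544

1.99148544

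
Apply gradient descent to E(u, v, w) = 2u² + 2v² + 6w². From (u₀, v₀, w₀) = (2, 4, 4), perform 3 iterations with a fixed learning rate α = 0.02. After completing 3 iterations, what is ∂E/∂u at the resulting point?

∇E = (4u, 4v, 12w)
Step 1: at (2, 4, 4), ∇E = (8, 16, 48) → (2, 4, 4) − 0.02·(8, 16, 48) = (1.84, 3.68, 3.04)
Step 2: at (1.84, 3.68, 3.04), ∇E = (7.36, 14.72, 36.48) → (1.84, 3.68, 3.04) − 0.02·(7.36, 14.72, 36.48) = (1.6928, 3.3856, 2.3104)
Step 3: at (1.6928, 3.3856, 2.3104), ∇E = (6.7712, 13.5424, 27.7248) → (1.6928, 3.3856, 2.3104) − 0.02·(6.7712, 13.5424, 27.7248) = (1.557376, 3.114752, 1.755904)
∂E/∂u at (1.557376, 3.114752, 1.755904) = 6.229504

6.229504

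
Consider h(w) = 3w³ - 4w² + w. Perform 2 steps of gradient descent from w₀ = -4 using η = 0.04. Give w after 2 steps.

h′(w) = 9w² - 8w + 1
w₁ = -4 − 0.04·177 = -11.08
w₂ = -11.08 − 0.04·1194.5376 = -58.861504

-58.861504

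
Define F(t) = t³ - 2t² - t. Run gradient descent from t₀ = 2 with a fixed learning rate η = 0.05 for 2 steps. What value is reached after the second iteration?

1.756625

F′(t) = 3t² - 4t - 1
Step 1: F′(2) = 3; t₁ = 2 − 0.05·3 = 1.85
Step 2: F′(1.85) = 1.8675; t₂ = 1.85 − 0.05·1.8675 = 1.756625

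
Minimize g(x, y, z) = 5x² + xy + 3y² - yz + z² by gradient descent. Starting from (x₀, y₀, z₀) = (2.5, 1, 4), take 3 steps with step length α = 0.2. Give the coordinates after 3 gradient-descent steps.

(-2.888, -0.428, 1.156)

∇g = (10x + y, x + 6y - z, -y + 2z)
(x₁, y₁, z₁) = (2.5, 1, 4) − 0.2·(26, 4.5, 7) = (-2.7, 0.1, 2.6)
(x₂, y₂, z₂) = (-2.7, 0.1, 2.6) − 0.2·(-26.9, -4.7, 5.1) = (2.68, 1.04, 1.58)
(x₃, y₃, z₃) = (2.68, 1.04, 1.58) − 0.2·(27.84, 7.34, 2.12) = (-2.888, -0.428, 1.156)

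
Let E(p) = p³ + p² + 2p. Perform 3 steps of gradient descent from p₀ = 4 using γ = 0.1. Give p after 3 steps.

E′(p) = 3p² + 2p + 2
p₁ = 4 − 0.1·58 = -1.8
p₂ = -1.8 − 0.1·8.12 = -2.612
p₃ = -2.612 − 0.1·17.243632 = -4.3363632

-4.3363632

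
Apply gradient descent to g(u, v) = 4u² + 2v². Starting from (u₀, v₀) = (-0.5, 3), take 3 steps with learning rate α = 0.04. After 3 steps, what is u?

-0.157216

∇g = (8u, 4v)
(u₁, v₁) = (-0.5, 3) − 0.04·(-4, 12) = (-0.34, 2.52)
(u₂, v₂) = (-0.34, 2.52) − 0.04·(-2.72, 10.08) = (-0.2312, 2.1168)
(u₃, v₃) = (-0.2312, 2.1168) − 0.04·(-1.8496, 8.4672) = (-0.157216, 1.778112)
u = -0.157216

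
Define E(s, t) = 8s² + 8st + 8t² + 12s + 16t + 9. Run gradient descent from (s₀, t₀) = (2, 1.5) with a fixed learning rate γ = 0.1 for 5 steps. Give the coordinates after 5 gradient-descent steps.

∇E = (16s + 8t + 12, 8s + 16t + 16)
(s₁, t₁) = (2, 1.5) − 0.1·(56, 56) = (-3.6, -4.1)
(s₂, t₂) = (-3.6, -4.1) − 0.1·(-78.4, -78.4) = (4.24, 3.74)
(s₃, t₃) = (4.24, 3.74) − 0.1·(109.76, 109.76) = (-6.736, -7.236)
(s₄, t₄) = (-6.736, -7.236) − 0.1·(-153.664, -153.664) = (8.6304, 8.1304)
(s₅, t₅) = (8.6304, 8.1304) − 0.1·(215.1296, 215.1296) = (-12.88256, -13.38256)

(-12.88256, -13.38256)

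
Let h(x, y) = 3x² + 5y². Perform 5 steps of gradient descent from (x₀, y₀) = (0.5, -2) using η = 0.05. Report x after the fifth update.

∇h = (6x, 10y)
(x₁, y₁) = (0.5, -2) − 0.05·(3, -20) = (0.35, -1)
(x₂, y₂) = (0.35, -1) − 0.05·(2.1, -10) = (0.245, -0.5)
(x₃, y₃) = (0.245, -0.5) − 0.05·(1.47, -5) = (0.1715, -0.25)
(x₄, y₄) = (0.1715, -0.25) − 0.05·(1.029, -2.5) = (0.12005, -0.125)
(x₅, y₅) = (0.12005, -0.125) − 0.05·(0.7203, -1.25) = (0.084035, -0.0625)
x = 0.084035

0.084035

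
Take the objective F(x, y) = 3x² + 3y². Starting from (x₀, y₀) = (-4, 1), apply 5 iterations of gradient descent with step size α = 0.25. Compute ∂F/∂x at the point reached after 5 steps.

∇F = (6x, 6y)
(x₁, y₁) = (-4, 1) − 0.25·(-24, 6) = (2, -0.5)
(x₂, y₂) = (2, -0.5) − 0.25·(12, -3) = (-1, 0.25)
(x₃, y₃) = (-1, 0.25) − 0.25·(-6, 1.5) = (0.5, -0.125)
(x₄, y₄) = (0.5, -0.125) − 0.25·(3, -0.75) = (-0.25, 0.0625)
(x₅, y₅) = (-0.25, 0.0625) − 0.25·(-1.5, 0.375) = (0.125, -0.03125)
∂F/∂x at (0.125, -0.03125) = 0.75

0.75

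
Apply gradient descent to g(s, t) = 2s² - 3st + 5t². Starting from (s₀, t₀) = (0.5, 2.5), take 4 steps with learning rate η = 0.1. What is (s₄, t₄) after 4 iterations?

∇g = (4s - 3t, -3s + 10t)
Step 1: at (0.5, 2.5), ∇g = (-5.5, 23.5) → (0.5, 2.5) − 0.1·(-5.5, 23.5) = (1.05, 0.15)
Step 2: at (1.05, 0.15), ∇g = (3.75, -1.65) → (1.05, 0.15) − 0.1·(3.75, -1.65) = (0.675, 0.315)
Step 3: at (0.675, 0.315), ∇g = (1.755, 1.125) → (0.675, 0.315) − 0.1·(1.755, 1.125) = (0.4995, 0.2025)
Step 4: at (0.4995, 0.2025), ∇g = (1.3905, 0.5265) → (0.4995, 0.2025) − 0.1·(1.3905, 0.5265) = (0.36045, 0.14985)

(0.36045, 0.14985)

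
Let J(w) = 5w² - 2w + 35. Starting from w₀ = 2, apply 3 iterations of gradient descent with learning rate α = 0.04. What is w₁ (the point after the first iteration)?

J′(w) = 10w - 2
w₁ = 2 − 0.04·18 = 1.28

1.28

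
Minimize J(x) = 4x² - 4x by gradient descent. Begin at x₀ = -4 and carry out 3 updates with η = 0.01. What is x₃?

J′(x) = 8x - 4
Step 1: J′(-4) = -36; x₁ = -4 − 0.01·(-36) = -3.64
Step 2: J′(-3.64) = -33.12; x₂ = -3.64 − 0.01·(-33.12) = -3.3088
Step 3: J′(-3.3088) = -30.4704; x₃ = -3.3088 − 0.01·(-30.4704) = -3.004096

-3.004096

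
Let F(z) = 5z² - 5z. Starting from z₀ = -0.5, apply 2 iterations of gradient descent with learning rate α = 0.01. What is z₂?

F′(z) = 10z - 5
z₁ = -0.5 − 0.01·(-10) = -0.4
z₂ = -0.4 − 0.01·(-9) = -0.31

-0.31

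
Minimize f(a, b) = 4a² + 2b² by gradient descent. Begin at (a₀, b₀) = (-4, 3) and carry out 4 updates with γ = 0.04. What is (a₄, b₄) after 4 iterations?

∇f = (8a, 4b)
(a₁, b₁) = (-4, 3) − 0.04·(-32, 12) = (-2.72, 2.52)
(a₂, b₂) = (-2.72, 2.52) − 0.04·(-21.76, 10.08) = (-1.8496, 2.1168)
(a₃, b₃) = (-1.8496, 2.1168) − 0.04·(-14.7968, 8.4672) = (-1.257728, 1.778112)
(a₄, b₄) = (-1.257728, 1.778112) − 0.04·(-10.061824, 7.112448) = (-0.85525504, 1.49361408)

(-0.85525504, 1.49361408)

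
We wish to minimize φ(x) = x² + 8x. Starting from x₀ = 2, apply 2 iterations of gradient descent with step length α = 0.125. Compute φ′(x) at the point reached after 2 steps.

6.75

φ′(x) = 2x + 8
x₁ = 2 − 0.125·12 = 0.5
x₂ = 0.5 − 0.125·9 = -0.625
φ′(x) at (-0.625) = 6.75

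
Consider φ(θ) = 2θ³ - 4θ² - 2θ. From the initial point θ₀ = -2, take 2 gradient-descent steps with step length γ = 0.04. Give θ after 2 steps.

-7.540096

φ′(θ) = 6θ² - 8θ - 2
θ₁ = -2 − 0.04·38 = -3.52
θ₂ = -3.52 − 0.04·100.5024 = -7.540096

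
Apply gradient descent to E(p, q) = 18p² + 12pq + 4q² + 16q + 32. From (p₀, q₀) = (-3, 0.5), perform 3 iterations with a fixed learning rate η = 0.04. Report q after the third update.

-0.409824

∇E = (36p + 12q, 12p + 8q + 16)
(p₁, q₁) = (-3, 0.5) − 0.04·(-102, -16) = (1.08, 1.14)
(p₂, q₂) = (1.08, 1.14) − 0.04·(52.56, 38.08) = (-1.0224, -0.3832)
(p₃, q₃) = (-1.0224, -0.3832) − 0.04·(-41.4048, 0.6656) = (0.633792, -0.409824)
q = -0.409824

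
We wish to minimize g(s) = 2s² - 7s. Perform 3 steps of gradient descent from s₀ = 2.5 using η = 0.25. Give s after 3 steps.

g′(s) = 4s - 7
s₁ = 2.5 − 0.25·3 = 1.75
s₂ = 1.75 − 0.25·0 = 1.75
s₃ = 1.75 − 0.25·0 = 1.75

1.75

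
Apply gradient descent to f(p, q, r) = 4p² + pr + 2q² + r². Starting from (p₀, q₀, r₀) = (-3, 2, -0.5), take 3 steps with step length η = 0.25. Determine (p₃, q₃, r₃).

(3.3828125, 0, 0.546875)

∇f = (8p + r, 4q, p + 2r)
Step 1: at (-3, 2, -0.5), ∇f = (-24.5, 8, -4) → (-3, 2, -0.5) − 0.25·(-24.5, 8, -4) = (3.125, 0, 0.5)
Step 2: at (3.125, 0, 0.5), ∇f = (25.5, 0, 4.125) → (3.125, 0, 0.5) − 0.25·(25.5, 0, 4.125) = (-3.25, 0, -0.53125)
Step 3: at (-3.25, 0, -0.53125), ∇f = (-26.53125, 0, -4.3125) → (-3.25, 0, -0.53125) − 0.25·(-26.53125, 0, -4.3125) = (3.3828125, 0, 0.546875)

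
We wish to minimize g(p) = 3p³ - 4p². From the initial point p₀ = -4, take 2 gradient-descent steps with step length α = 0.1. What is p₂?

g′(p) = 9p² - 8p
Step 1: g′(-4) = 176; p₁ = -4 − 0.1·176 = -21.6
Step 2: g′(-21.6) = 4371.84; p₂ = -21.6 − 0.1·4371.84 = -458.784

-458.784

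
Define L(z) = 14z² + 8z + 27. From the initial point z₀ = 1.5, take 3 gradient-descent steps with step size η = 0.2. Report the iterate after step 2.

L′(z) = 28z + 8
z₁ = 1.5 − 0.2·50 = -8.5
z₂ = -8.5 − 0.2·(-230) = 37.5

37.5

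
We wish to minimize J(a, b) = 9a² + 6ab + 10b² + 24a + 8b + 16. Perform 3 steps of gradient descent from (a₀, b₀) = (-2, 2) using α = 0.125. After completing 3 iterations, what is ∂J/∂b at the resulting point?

-207.5625

∇J = (18a + 6b + 24, 6a + 20b + 8)
Step 1: at (-2, 2), ∇J = (0, 36) → (-2, 2) − 0.125·(0, 36) = (-2, -2.5)
Step 2: at (-2, -2.5), ∇J = (-27, -54) → (-2, -2.5) − 0.125·(-27, -54) = (1.375, 4.25)
Step 3: at (1.375, 4.25), ∇J = (74.25, 101.25) → (1.375, 4.25) − 0.125·(74.25, 101.25) = (-7.90625, -8.40625)
∂J/∂b at (-7.90625, -8.40625) = -207.5625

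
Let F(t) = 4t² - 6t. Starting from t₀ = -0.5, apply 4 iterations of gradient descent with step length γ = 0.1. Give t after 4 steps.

0.748

F′(t) = 8t - 6
t₁ = -0.5 − 0.1·(-10) = 0.5
t₂ = 0.5 − 0.1·(-2) = 0.7
t₃ = 0.7 − 0.1·(-0.4) = 0.74
t₄ = 0.74 − 0.1·(-0.08) = 0.748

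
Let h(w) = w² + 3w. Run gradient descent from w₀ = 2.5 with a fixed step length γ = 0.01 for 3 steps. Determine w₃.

h′(w) = 2w + 3
w₁ = 2.5 − 0.01·8 = 2.42
w₂ = 2.42 − 0.01·7.84 = 2.3416
w₃ = 2.3416 − 0.01·7.6832 = 2.264768

2.264768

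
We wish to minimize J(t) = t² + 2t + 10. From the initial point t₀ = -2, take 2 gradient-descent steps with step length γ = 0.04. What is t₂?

J′(t) = 2t + 2
Step 1: J′(-2) = -2; t₁ = -2 − 0.04·(-2) = -1.92
Step 2: J′(-1.92) = -1.84; t₂ = -1.92 − 0.04·(-1.84) = -1.8464

-1.8464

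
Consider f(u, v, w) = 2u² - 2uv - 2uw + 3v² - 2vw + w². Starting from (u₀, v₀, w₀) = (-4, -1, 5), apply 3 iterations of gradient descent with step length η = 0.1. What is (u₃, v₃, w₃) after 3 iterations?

∇f = (4u - 2v - 2w, -2u + 6v - 2w, -2u - 2v + 2w)
(u₁, v₁, w₁) = (-4, -1, 5) − 0.1·(-24, -8, 20) = (-1.6, -0.2, 3)
(u₂, v₂, w₂) = (-1.6, -0.2, 3) − 0.1·(-12, -4, 9.6) = (-0.4, 0.2, 2.04)
(u₃, v₃, w₃) = (-0.4, 0.2, 2.04) − 0.1·(-6.08, -2.08, 4.48) = (0.208, 0.408, 1.592)

(0.208, 0.408, 1.592)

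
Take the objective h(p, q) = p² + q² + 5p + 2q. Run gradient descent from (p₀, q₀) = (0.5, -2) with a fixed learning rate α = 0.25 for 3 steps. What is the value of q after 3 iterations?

-1.125

∇h = (2p + 5, 2q + 2)
Step 1: at (0.5, -2), ∇h = (6, -2) → (0.5, -2) − 0.25·(6, -2) = (-1, -1.5)
Step 2: at (-1, -1.5), ∇h = (3, -1) → (-1, -1.5) − 0.25·(3, -1) = (-1.75, -1.25)
Step 3: at (-1.75, -1.25), ∇h = (1.5, -0.5) → (-1.75, -1.25) − 0.25·(1.5, -0.5) = (-2.125, -1.125)
q = -1.125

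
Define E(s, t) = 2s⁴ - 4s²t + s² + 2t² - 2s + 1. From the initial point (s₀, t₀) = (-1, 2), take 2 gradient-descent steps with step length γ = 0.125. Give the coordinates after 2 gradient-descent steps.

(0.25, 1.875)

∇E = (8s³ - 8st + 2s - 2, -4s² + 4t)
Step 1: at (-1, 2), ∇E = (4, 4) → (-1, 2) − 0.125·(4, 4) = (-1.5, 1.5)
Step 2: at (-1.5, 1.5), ∇E = (-14, -3) → (-1.5, 1.5) − 0.125·(-14, -3) = (0.25, 1.875)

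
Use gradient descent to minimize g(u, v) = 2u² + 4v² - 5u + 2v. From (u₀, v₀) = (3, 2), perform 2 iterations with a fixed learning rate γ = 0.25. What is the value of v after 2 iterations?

∇g = (4u - 5, 8v + 2)
Step 1: at (3, 2), ∇g = (7, 18) → (3, 2) − 0.25·(7, 18) = (1.25, -2.5)
Step 2: at (1.25, -2.5), ∇g = (0, -18) → (1.25, -2.5) − 0.25·(0, -18) = (1.25, 2)
v = 2

2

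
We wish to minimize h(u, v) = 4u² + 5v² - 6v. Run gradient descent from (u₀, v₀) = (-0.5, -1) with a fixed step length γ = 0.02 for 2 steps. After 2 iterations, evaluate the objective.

∇h = (8u, 10v - 6)
(u₁, v₁) = (-0.5, -1) − 0.02·(-4, -16) = (-0.42, -0.68)
(u₂, v₂) = (-0.42, -0.68) − 0.02·(-3.36, -12.8) = (-0.3528, -0.424)
h(-0.3528, -0.424) = 3.94075136

3.94075136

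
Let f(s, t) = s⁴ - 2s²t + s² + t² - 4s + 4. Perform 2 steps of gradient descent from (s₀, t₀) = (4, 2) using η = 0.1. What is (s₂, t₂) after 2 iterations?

∇f = (4s³ - 4st + 2s - 4, -2s² + 2t)
Step 1: at (4, 2), ∇f = (228, -28) → (4, 2) − 0.1·(228, -28) = (-18.8, 4.8)
Step 2: at (-18.8, 4.8), ∇f = (-26259.328, -697.28) → (-18.8, 4.8) − 0.1·(-26259.328, -697.28) = (2607.1328, 74.528)

(2607.1328, 74.528)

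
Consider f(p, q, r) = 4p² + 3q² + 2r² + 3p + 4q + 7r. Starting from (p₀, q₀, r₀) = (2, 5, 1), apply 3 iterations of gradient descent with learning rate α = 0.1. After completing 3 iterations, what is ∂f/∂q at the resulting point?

∇f = (8p + 3, 6q + 4, 4r + 7)
Step 1: at (2, 5, 1), ∇f = (19, 34, 11) → (2, 5, 1) − 0.1·(19, 34, 11) = (0.1, 1.6, -0.1)
Step 2: at (0.1, 1.6, -0.1), ∇f = (3.8, 13.6, 6.6) → (0.1, 1.6, -0.1) − 0.1·(3.8, 13.6, 6.6) = (-0.28, 0.24, -0.76)
Step 3: at (-0.28, 0.24, -0.76), ∇f = (0.76, 5.44, 3.96) → (-0.28, 0.24, -0.76) − 0.1·(0.76, 5.44, 3.96) = (-0.356, -0.304, -1.156)
∂f/∂q at (-0.356, -0.304, -1.156) = 2.176

2.176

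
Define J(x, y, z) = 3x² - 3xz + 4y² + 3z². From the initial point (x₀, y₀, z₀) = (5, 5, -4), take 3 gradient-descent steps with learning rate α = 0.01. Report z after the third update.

-2.934733

∇J = (6x - 3z, 8y, -3x + 6z)
Step 1: at (5, 5, -4), ∇J = (42, 40, -39) → (5, 5, -4) − 0.01·(42, 40, -39) = (4.58, 4.6, -3.61)
Step 2: at (4.58, 4.6, -3.61), ∇J = (38.31, 36.8, -35.4) → (4.58, 4.6, -3.61) − 0.01·(38.31, 36.8, -35.4) = (4.1969, 4.232, -3.256)
Step 3: at (4.1969, 4.232, -3.256), ∇J = (34.9494, 33.856, -32.1267) → (4.1969, 4.232, -3.256) − 0.01·(34.9494, 33.856, -32.1267) = (3.847406, 3.89344, -2.934733)
z = -2.934733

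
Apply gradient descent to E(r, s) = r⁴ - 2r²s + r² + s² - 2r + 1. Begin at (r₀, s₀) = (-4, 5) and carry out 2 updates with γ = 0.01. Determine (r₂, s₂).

(-2.13201824, 5.207192)

∇E = (4r³ - 4rs + 2r - 2, -2r² + 2s)
Step 1: at (-4, 5), ∇E = (-186, -22) → (-4, 5) − 0.01·(-186, -22) = (-2.14, 5.22)
Step 2: at (-2.14, 5.22), ∇E = (-0.798176, 1.2808) → (-2.14, 5.22) − 0.01·(-0.798176, 1.2808) = (-2.13201824, 5.207192)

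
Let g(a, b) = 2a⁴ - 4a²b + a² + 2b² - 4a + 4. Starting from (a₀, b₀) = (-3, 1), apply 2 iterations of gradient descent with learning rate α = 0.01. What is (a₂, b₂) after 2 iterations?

(-0.94859264, 1.305616)

∇g = (8a³ - 8ab + 2a - 4, -4a² + 4b)
Step 1: at (-3, 1), ∇g = (-202, -32) → (-3, 1) − 0.01·(-202, -32) = (-0.98, 1.32)
Step 2: at (-0.98, 1.32), ∇g = (-3.140736, 1.4384) → (-0.98, 1.32) − 0.01·(-3.140736, 1.4384) = (-0.94859264, 1.305616)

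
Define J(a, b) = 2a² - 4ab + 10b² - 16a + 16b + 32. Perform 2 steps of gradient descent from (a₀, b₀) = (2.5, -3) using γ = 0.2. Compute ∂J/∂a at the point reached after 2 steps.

∇J = (4a - 4b - 16, -4a + 20b + 16)
Step 1: at (2.5, -3), ∇J = (6, -54) → (2.5, -3) − 0.2·(6, -54) = (1.3, 7.8)
Step 2: at (1.3, 7.8), ∇J = (-42, 166.8) → (1.3, 7.8) − 0.2·(-42, 166.8) = (9.7, -25.56)
∂J/∂a at (9.7, -25.56) = 125.04

125.04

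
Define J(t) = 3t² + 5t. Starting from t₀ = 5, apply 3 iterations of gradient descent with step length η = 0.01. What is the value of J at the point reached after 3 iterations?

J′(t) = 6t + 5
Step 1: J′(5) = 35; t₁ = 5 − 0.01·35 = 4.65
Step 2: J′(4.65) = 32.9; t₂ = 4.65 − 0.01·32.9 = 4.321
Step 3: J′(4.321) = 30.926; t₃ = 4.321 − 0.01·30.926 = 4.01174
J(4.01174) = 68.3408734828

68.3408734828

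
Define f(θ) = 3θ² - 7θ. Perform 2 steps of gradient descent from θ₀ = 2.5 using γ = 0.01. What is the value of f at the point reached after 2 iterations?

f′(θ) = 6θ - 7
θ₁ = 2.5 − 0.01·8 = 2.42
θ₂ = 2.42 − 0.01·7.52 = 2.3448
f(2.3448) = 0.08066112

0.08066112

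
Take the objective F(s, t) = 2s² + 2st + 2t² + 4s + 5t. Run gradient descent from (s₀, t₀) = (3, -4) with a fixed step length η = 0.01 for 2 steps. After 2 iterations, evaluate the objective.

∇F = (4s + 2t + 4, 2s + 4t + 5)
Step 1: at (3, -4), ∇F = (8, -5) → (3, -4) − 0.01·(8, -5) = (2.92, -3.95)
Step 2: at (2.92, -3.95), ∇F = (7.78, -4.96) → (2.92, -3.95) − 0.01·(7.78, -4.96) = (2.8422, -3.9004)
F(2.8422, -3.9004) = 16.27780824

16.27780824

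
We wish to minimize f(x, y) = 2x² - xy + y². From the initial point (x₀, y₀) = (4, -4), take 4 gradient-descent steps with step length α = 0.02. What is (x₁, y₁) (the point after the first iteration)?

(3.6, -3.76)

∇f = (4x - y, -x + 2y)
(x₁, y₁) = (4, -4) − 0.02·(20, -12) = (3.6, -3.76)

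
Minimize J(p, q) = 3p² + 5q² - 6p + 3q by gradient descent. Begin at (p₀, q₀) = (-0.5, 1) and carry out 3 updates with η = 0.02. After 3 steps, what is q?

0.3656

∇J = (6p - 6, 10q + 3)
Step 1: at (-0.5, 1), ∇J = (-9, 13) → (-0.5, 1) − 0.02·(-9, 13) = (-0.32, 0.74)
Step 2: at (-0.32, 0.74), ∇J = (-7.92, 10.4) → (-0.32, 0.74) − 0.02·(-7.92, 10.4) = (-0.1616, 0.532)
Step 3: at (-0.1616, 0.532), ∇J = (-6.9696, 8.32) → (-0.1616, 0.532) − 0.02·(-6.9696, 8.32) = (-0.022208, 0.3656)
q = 0.3656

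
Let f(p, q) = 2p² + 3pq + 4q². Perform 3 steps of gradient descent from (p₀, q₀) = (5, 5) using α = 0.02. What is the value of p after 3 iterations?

∇f = (4p + 3q, 3p + 8q)
Step 1: at (5, 5), ∇f = (35, 55) → (5, 5) − 0.02·(35, 55) = (4.3, 3.9)
Step 2: at (4.3, 3.9), ∇f = (28.9, 44.1) → (4.3, 3.9) − 0.02·(28.9, 44.1) = (3.722, 3.018)
Step 3: at (3.722, 3.018), ∇f = (23.942, 35.31) → (3.722, 3.018) − 0.02·(23.942, 35.31) = (3.24316, 2.3118)
p = 3.24316

3.24316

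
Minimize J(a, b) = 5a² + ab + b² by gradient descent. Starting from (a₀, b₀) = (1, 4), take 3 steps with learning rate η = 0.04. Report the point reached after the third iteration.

∇J = (10a + b, a + 2b)
(a₁, b₁) = (1, 4) − 0.04·(14, 9) = (0.44, 3.64)
(a₂, b₂) = (0.44, 3.64) − 0.04·(8.04, 7.72) = (0.1184, 3.3312)
(a₃, b₃) = (0.1184, 3.3312) − 0.04·(4.5152, 6.7808) = (-0.062208, 3.059968)

(-0.062208, 3.059968)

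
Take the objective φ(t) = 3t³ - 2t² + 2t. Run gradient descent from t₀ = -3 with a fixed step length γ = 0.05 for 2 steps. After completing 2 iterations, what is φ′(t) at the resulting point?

12090.787119140625

φ′(t) = 9t² - 4t + 2
t₁ = -3 − 0.05·95 = -7.75
t₂ = -7.75 − 0.05·573.5625 = -36.428125
φ′(t) at (-36.428125) = 12090.787119140625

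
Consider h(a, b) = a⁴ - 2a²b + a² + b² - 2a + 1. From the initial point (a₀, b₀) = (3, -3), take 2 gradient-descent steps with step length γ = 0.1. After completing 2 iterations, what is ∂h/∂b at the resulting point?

-847039.03940608

∇h = (4a³ - 4ab + 2a - 2, -2a² + 2b)
(a₁, b₁) = (3, -3) − 0.1·(148, -24) = (-11.8, -0.6)
(a₂, b₂) = (-11.8, -0.6) − 0.1·(-6626.048, -279.68) = (650.8048, 27.368)
∂h/∂b at (650.8048, 27.368) = -847039.03940608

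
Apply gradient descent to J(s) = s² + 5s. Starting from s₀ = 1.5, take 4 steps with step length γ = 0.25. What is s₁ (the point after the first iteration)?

-0.5

J′(s) = 2s + 5
Step 1: J′(1.5) = 8; s₁ = 1.5 − 0.25·8 = -0.5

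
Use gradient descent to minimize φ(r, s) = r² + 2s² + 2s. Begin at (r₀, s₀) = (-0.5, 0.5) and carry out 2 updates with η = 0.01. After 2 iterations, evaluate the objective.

∇φ = (2r, 4s + 2)
Step 1: at (-0.5, 0.5), ∇φ = (-1, 4) → (-0.5, 0.5) − 0.01·(-1, 4) = (-0.49, 0.46)
Step 2: at (-0.49, 0.46), ∇φ = (-0.98, 3.84) → (-0.49, 0.46) − 0.01·(-0.98, 3.84) = (-0.4802, 0.4216)
φ(-0.4802, 0.4216) = 1.42928516

1.42928516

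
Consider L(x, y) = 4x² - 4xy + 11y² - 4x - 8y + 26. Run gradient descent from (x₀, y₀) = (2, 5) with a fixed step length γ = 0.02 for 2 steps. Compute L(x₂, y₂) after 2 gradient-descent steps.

48.923264

∇L = (8x - 4y - 4, -4x + 22y - 8)
Step 1: at (2, 5), ∇L = (-8, 94) → (2, 5) − 0.02·(-8, 94) = (2.16, 3.12)
Step 2: at (2.16, 3.12), ∇L = (0.8, 52) → (2.16, 3.12) − 0.02·(0.8, 52) = (2.144, 2.08)
L(2.144, 2.08) = 48.923264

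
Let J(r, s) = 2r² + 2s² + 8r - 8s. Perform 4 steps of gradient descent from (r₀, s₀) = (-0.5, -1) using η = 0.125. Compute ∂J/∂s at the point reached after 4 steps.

∇J = (4r + 8, 4s - 8)
(r₁, s₁) = (-0.5, -1) − 0.125·(6, -12) = (-1.25, 0.5)
(r₂, s₂) = (-1.25, 0.5) − 0.125·(3, -6) = (-1.625, 1.25)
(r₃, s₃) = (-1.625, 1.25) − 0.125·(1.5, -3) = (-1.8125, 1.625)
(r₄, s₄) = (-1.8125, 1.625) − 0.125·(0.75, -1.5) = (-1.90625, 1.8125)
∂J/∂s at (-1.90625, 1.8125) = -0.75

-0.75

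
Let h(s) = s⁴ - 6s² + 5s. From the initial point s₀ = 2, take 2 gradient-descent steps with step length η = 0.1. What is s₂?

0.9028

h′(s) = 4s³ - 12s + 5
Step 1: h′(2) = 13; s₁ = 2 − 0.1·13 = 0.7
Step 2: h′(0.7) = -2.028; s₂ = 0.7 − 0.1·(-2.028) = 0.9028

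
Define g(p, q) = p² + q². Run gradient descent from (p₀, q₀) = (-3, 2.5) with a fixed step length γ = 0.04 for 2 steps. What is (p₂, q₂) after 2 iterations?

(-2.5392, 2.116)

∇g = (2p, 2q)
Step 1: at (-3, 2.5), ∇g = (-6, 5) → (-3, 2.5) − 0.04·(-6, 5) = (-2.76, 2.3)
Step 2: at (-2.76, 2.3), ∇g = (-5.52, 4.6) → (-2.76, 2.3) − 0.04·(-5.52, 4.6) = (-2.5392, 2.116)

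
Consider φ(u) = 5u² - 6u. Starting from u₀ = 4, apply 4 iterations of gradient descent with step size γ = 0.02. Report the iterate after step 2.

2.776

φ′(u) = 10u - 6
u₁ = 4 − 0.02·34 = 3.32
u₂ = 3.32 − 0.02·27.2 = 2.776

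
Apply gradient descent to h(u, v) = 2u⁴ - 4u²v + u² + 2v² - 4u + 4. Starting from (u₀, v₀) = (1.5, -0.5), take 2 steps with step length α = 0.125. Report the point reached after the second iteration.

(12.0625, 3.5625)

∇h = (8u³ - 8uv + 2u - 4, -4u² + 4v)
Step 1: at (1.5, -0.5), ∇h = (32, -11) → (1.5, -0.5) − 0.125·(32, -11) = (-2.5, 0.875)
Step 2: at (-2.5, 0.875), ∇h = (-116.5, -21.5) → (-2.5, 0.875) − 0.125·(-116.5, -21.5) = (12.0625, 3.5625)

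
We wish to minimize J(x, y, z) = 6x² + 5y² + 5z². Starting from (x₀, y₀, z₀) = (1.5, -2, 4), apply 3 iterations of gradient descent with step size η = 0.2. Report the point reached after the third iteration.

∇J = (12x, 10y, 10z)
(x₁, y₁, z₁) = (1.5, -2, 4) − 0.2·(18, -20, 40) = (-2.1, 2, -4)
(x₂, y₂, z₂) = (-2.1, 2, -4) − 0.2·(-25.2, 20, -40) = (2.94, -2, 4)
(x₃, y₃, z₃) = (2.94, -2, 4) − 0.2·(35.28, -20, 40) = (-4.116, 2, -4)

(-4.116, 2, -4)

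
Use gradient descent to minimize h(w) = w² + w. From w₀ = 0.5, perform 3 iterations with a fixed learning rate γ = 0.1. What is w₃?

h′(w) = 2w + 1
Step 1: h′(0.5) = 2; w₁ = 0.5 − 0.1·2 = 0.3
Step 2: h′(0.3) = 1.6; w₂ = 0.3 − 0.1·1.6 = 0.14
Step 3: h′(0.14) = 1.28; w₃ = 0.14 − 0.1·1.28 = 0.012

0.012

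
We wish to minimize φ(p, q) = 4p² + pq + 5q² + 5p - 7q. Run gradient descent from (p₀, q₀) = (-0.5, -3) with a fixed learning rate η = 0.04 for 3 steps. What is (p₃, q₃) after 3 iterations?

∇φ = (8p + q + 5, p + 10q - 7)
Step 1: at (-0.5, -3), ∇φ = (-2, -37.5) → (-0.5, -3) − 0.04·(-2, -37.5) = (-0.42, -1.5)
Step 2: at (-0.42, -1.5), ∇φ = (0.14, -22.42) → (-0.42, -1.5) − 0.04·(0.14, -22.42) = (-0.4256, -0.6032)
Step 3: at (-0.4256, -0.6032), ∇φ = (0.992, -13.4576) → (-0.4256, -0.6032) − 0.04·(0.992, -13.4576) = (-0.46528, -0.064896)

(-0.46528, -0.064896)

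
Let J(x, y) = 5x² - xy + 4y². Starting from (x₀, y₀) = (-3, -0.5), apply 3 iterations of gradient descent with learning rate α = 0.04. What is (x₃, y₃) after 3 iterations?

∇J = (10x - y, -x + 8y)
(x₁, y₁) = (-3, -0.5) − 0.04·(-29.5, -1) = (-1.82, -0.46)
(x₂, y₂) = (-1.82, -0.46) − 0.04·(-17.74, -1.86) = (-1.1104, -0.3856)
(x₃, y₃) = (-1.1104, -0.3856) − 0.04·(-10.7184, -1.9744) = (-0.681664, -0.306624)

(-0.681664, -0.306624)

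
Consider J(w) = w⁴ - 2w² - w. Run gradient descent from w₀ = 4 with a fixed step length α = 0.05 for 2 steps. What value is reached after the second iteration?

91.001975

J′(w) = 4w³ - 4w - 1
Step 1: J′(4) = 239; w₁ = 4 − 0.05·239 = -7.95
Step 2: J′(-7.95) = -1979.0395; w₂ = -7.95 − 0.05·(-1979.0395) = 91.001975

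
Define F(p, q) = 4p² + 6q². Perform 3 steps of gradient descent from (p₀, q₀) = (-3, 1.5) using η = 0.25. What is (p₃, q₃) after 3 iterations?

(3, -12)

∇F = (8p, 12q)
Step 1: at (-3, 1.5), ∇F = (-24, 18) → (-3, 1.5) − 0.25·(-24, 18) = (3, -3)
Step 2: at (3, -3), ∇F = (24, -36) → (3, -3) − 0.25·(24, -36) = (-3, 6)
Step 3: at (-3, 6), ∇F = (-24, 72) → (-3, 6) − 0.25·(-24, 72) = (3, -12)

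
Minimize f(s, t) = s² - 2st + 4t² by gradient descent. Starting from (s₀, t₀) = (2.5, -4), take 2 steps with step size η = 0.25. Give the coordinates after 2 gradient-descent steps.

(2.25, -5.625)

∇f = (2s - 2t, -2s + 8t)
Step 1: at (2.5, -4), ∇f = (13, -37) → (2.5, -4) − 0.25·(13, -37) = (-0.75, 5.25)
Step 2: at (-0.75, 5.25), ∇f = (-12, 43.5) → (-0.75, 5.25) − 0.25·(-12, 43.5) = (2.25, -5.625)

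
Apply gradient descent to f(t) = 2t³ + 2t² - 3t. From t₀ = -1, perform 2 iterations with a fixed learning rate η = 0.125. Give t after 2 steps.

f′(t) = 6t² + 4t - 3
Step 1: f′(-1) = -1; t₁ = -1 − 0.125·(-1) = -0.875
Step 2: f′(-0.875) = -1.90625; t₂ = -0.875 − 0.125·(-1.90625) = -0.63671875

-0.63671875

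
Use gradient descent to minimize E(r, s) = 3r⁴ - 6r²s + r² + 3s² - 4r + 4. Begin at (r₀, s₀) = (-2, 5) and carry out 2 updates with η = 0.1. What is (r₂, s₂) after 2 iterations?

(34.4992, 9.536)

∇E = (12r³ - 12rs + 2r - 4, -6r² + 6s)
(r₁, s₁) = (-2, 5) − 0.1·(16, 6) = (-3.6, 4.4)
(r₂, s₂) = (-3.6, 4.4) − 0.1·(-380.992, -51.36) = (34.4992, 9.536)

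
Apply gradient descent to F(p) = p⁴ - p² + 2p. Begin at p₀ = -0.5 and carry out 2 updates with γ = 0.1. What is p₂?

-0.93125

F′(p) = 4p³ - 2p + 2
Step 1: F′(-0.5) = 2.5; p₁ = -0.5 − 0.1·2.5 = -0.75
Step 2: F′(-0.75) = 1.8125; p₂ = -0.75 − 0.1·1.8125 = -0.93125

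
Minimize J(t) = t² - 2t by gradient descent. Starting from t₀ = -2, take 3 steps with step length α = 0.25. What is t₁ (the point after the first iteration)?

-0.5

J′(t) = 2t - 2
Step 1: J′(-2) = -6; t₁ = -2 − 0.25·(-6) = -0.5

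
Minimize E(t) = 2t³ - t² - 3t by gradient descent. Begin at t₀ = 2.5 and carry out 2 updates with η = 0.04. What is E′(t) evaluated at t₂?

2.371661254656

E′(t) = 6t² - 2t - 3
Step 1: E′(2.5) = 29.5; t₁ = 2.5 − 0.04·29.5 = 1.32
Step 2: E′(1.32) = 4.8144; t₂ = 1.32 − 0.04·4.8144 = 1.127424
E′(t) at (1.127424) = 2.371661254656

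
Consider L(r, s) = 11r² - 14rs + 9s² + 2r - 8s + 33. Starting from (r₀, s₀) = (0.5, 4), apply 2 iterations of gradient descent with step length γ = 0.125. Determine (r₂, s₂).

(-16, 15.1875)

∇L = (22r - 14s + 2, -14r + 18s - 8)
Step 1: at (0.5, 4), ∇L = (-43, 57) → (0.5, 4) − 0.125·(-43, 57) = (5.875, -3.125)
Step 2: at (5.875, -3.125), ∇L = (175, -146.5) → (5.875, -3.125) − 0.125·(175, -146.5) = (-16, 15.1875)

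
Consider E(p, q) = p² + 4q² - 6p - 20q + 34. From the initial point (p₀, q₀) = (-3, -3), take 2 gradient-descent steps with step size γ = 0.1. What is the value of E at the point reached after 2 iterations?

14.9392

∇E = (2p - 6, 8q - 20)
Step 1: at (-3, -3), ∇E = (-12, -44) → (-3, -3) − 0.1·(-12, -44) = (-1.8, 1.4)
Step 2: at (-1.8, 1.4), ∇E = (-9.6, -8.8) → (-1.8, 1.4) − 0.1·(-9.6, -8.8) = (-0.84, 2.28)
E(-0.84, 2.28) = 14.9392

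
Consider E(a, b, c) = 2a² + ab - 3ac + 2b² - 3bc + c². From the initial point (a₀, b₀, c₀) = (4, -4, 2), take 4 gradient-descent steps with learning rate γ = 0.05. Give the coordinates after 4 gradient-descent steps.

∇E = (4a + b - 3c, a + 4b - 3c, -3a - 3b + 2c)
Step 1: at (4, -4, 2), ∇E = (6, -18, 4) → (4, -4, 2) − 0.05·(6, -18, 4) = (3.7, -3.1, 1.8)
Step 2: at (3.7, -3.1, 1.8), ∇E = (6.3, -14.1, 1.8) → (3.7, -3.1, 1.8) − 0.05·(6.3, -14.1, 1.8) = (3.385, -2.395, 1.71)
Step 3: at (3.385, -2.395, 1.71), ∇E = (6.015, -11.325, 0.45) → (3.385, -2.395, 1.71) − 0.05·(6.015, -11.325, 0.45) = (3.08425, -1.82875, 1.6875)
Step 4: at (3.08425, -1.82875, 1.6875), ∇E = (5.44575, -9.29325, -0.3915) → (3.08425, -1.82875, 1.6875) − 0.05·(5.44575, -9.29325, -0.3915) = (2.8119625, -1.3640875, 1.707075)

(2.8119625, -1.3640875, 1.707075)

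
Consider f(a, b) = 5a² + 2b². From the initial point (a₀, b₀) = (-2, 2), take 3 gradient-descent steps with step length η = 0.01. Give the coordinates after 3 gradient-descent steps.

(-1.458, 1.769472)

∇f = (10a, 4b)
(a₁, b₁) = (-2, 2) − 0.01·(-20, 8) = (-1.8, 1.92)
(a₂, b₂) = (-1.8, 1.92) − 0.01·(-18, 7.68) = (-1.62, 1.8432)
(a₃, b₃) = (-1.62, 1.8432) − 0.01·(-16.2, 7.3728) = (-1.458, 1.769472)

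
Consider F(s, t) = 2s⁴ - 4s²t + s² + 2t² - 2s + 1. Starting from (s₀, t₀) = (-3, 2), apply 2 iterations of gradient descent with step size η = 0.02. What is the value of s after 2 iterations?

∇F = (8s³ - 8st + 2s - 2, -4s² + 4t)
(s₁, t₁) = (-3, 2) − 0.02·(-176, -28) = (0.52, 2.56)
(s₂, t₂) = (0.52, 2.56) − 0.02·(-10.484736, 9.1584) = (0.72969472, 2.376832)
s = 0.72969472

0.72969472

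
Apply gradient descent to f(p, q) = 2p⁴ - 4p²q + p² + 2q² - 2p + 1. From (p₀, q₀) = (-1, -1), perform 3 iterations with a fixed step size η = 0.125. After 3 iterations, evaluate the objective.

∇f = (8p³ - 8pq + 2p - 2, -4p² + 4q)
(p₁, q₁) = (-1, -1) − 0.125·(-20, -8) = (1.5, 0)
(p₂, q₂) = (1.5, 0) − 0.125·(28, -9) = (-2, 1.125)
(p₃, q₃) = (-2, 1.125) − 0.125·(-52, -11.5) = (4.5, 2.5625)
f(4.5, 2.5625) = 637.9453125

637.9453125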